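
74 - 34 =40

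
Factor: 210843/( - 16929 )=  - 137/11 = - 11^ (-1 )*137^1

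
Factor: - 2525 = -5^2 * 101^1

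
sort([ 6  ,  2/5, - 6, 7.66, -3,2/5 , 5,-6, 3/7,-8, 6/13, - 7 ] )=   [ - 8, - 7,  -  6,-6, - 3 , 2/5,2/5,3/7,6/13,5 , 6,7.66 ]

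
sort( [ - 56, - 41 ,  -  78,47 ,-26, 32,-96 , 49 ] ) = [-96, - 78,-56, - 41,-26 , 32 , 47 , 49]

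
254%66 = 56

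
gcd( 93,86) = 1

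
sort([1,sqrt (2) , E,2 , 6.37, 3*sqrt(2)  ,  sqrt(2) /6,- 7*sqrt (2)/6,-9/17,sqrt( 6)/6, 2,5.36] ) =[- 7*sqrt( 2)/6, - 9/17 , sqrt(2)/6, sqrt( 6)/6,1,sqrt( 2), 2, 2 , E , 3*sqrt( 2)  ,  5.36,6.37]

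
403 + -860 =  - 457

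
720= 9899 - 9179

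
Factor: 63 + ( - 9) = 2^1*3^3 = 54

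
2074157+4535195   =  6609352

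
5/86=5/86 = 0.06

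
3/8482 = 3/8482 = 0.00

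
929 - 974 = - 45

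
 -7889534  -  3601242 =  - 11490776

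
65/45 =1 + 4/9= 1.44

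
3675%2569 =1106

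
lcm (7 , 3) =21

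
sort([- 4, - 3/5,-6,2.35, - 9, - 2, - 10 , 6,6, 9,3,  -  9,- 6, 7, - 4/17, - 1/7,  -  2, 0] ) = [ - 10, - 9, - 9, - 6, - 6, - 4, - 2,  -  2, - 3/5, - 4/17, - 1/7, 0, 2.35,3 , 6, 6  ,  7,9] 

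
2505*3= 7515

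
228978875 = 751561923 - 522583048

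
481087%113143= 28515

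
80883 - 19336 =61547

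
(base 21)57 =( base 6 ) 304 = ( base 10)112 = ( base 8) 160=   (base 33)3D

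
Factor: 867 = 3^1*17^2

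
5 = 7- 2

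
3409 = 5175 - 1766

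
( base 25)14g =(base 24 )16L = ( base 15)346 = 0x2e5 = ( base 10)741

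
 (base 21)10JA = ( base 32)9E6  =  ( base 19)17ei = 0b10010111000110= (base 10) 9670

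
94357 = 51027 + 43330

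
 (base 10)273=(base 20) DD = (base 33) 89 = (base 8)421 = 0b100010001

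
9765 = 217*45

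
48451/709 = 68 + 239/709 = 68.34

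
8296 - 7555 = 741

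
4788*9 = 43092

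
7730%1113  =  1052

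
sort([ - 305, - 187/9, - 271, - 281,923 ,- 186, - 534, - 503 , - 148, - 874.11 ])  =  [ - 874.11, - 534,-503, - 305, - 281, - 271, - 186 , - 148, - 187/9, 923 ]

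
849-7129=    - 6280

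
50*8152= 407600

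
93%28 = 9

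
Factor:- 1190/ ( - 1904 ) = 2^( - 3 )*5^1 =5/8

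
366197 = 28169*13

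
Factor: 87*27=2349 = 3^4*29^1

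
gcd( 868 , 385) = 7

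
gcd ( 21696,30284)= 452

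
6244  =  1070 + 5174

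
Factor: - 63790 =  - 2^1*5^1*6379^1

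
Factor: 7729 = 59^1*131^1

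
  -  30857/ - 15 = 30857/15 = 2057.13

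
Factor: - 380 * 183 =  - 69540 = - 2^2*3^1*5^1*19^1*61^1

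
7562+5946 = 13508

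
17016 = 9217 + 7799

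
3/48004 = 3/48004 = 0.00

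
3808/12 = 952/3 = 317.33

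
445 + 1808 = 2253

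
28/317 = 28/317 = 0.09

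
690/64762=345/32381 = 0.01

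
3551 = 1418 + 2133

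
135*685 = 92475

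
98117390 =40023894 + 58093496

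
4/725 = 4/725 = 0.01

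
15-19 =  - 4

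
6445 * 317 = 2043065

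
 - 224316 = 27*( - 8308 )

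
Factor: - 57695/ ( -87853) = 5^1*11^1*1049^1*87853^(-1 ) 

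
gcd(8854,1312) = 2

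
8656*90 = 779040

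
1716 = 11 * 156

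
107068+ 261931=368999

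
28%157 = 28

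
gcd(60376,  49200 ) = 8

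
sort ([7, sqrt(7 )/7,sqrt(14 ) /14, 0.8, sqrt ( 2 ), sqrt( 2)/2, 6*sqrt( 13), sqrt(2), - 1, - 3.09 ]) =[ - 3.09,- 1, sqrt(14)/14, sqrt(7)/7,sqrt ( 2)/2, 0.8,sqrt(2),  sqrt(2 ),7, 6 * sqrt(13)]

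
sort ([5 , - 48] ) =[ - 48,5] 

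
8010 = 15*534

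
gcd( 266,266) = 266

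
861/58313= 861/58313= 0.01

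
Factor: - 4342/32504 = - 2171/16252 = - 2^( - 2)*13^1 * 17^( - 1 )*167^1*239^(-1)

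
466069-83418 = 382651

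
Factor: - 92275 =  - 5^2*3691^1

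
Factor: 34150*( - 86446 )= - 2952130900 = - 2^2*5^2*683^1*43223^1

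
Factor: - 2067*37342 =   -  2^1*3^1*13^1*53^1*18671^1= - 77185914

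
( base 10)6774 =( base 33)679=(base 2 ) 1101001110110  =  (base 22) dlk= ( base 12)3b06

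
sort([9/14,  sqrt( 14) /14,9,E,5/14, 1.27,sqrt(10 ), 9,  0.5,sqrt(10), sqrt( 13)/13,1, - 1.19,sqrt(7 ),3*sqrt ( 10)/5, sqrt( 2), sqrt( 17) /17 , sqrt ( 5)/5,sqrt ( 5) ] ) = [ - 1.19, sqrt ( 17 )/17, sqrt (14)/14, sqrt ( 13)/13, 5/14, sqrt( 5) /5, 0.5, 9/14, 1, 1.27 , sqrt( 2), 3 * sqrt(10 ) /5,  sqrt(5), sqrt( 7), E,sqrt ( 10), sqrt(  10 ),9, 9] 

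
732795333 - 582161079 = 150634254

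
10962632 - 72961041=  - 61998409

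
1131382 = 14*80813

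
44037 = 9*4893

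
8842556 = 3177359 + 5665197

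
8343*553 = 4613679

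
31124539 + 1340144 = 32464683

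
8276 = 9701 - 1425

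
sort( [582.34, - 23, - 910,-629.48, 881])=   [ - 910, - 629.48, - 23,582.34,881] 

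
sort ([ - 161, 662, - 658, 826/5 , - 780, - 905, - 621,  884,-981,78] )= [ - 981, - 905 , - 780, - 658,-621, - 161,78,  826/5,662,884 ]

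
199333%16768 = 14885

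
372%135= 102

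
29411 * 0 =0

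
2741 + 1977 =4718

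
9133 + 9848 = 18981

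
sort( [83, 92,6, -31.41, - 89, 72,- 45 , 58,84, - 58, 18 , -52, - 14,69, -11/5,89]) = [ -89, - 58, - 52, - 45 , - 31.41, -14, - 11/5,  6,18,58,69,72,83,84, 89,92] 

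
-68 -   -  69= 1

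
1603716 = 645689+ 958027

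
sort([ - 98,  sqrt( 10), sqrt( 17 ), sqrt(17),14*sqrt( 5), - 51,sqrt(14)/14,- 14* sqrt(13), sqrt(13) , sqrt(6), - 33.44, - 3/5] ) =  [ - 98,  -  51, -14*sqrt( 13),-33.44 , - 3/5,sqrt( 14) /14,sqrt(6),sqrt( 10 ), sqrt(13 ),sqrt(17),sqrt(17) , 14*sqrt(5 ) ]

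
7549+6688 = 14237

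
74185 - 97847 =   -  23662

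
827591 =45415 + 782176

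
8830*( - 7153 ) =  - 63160990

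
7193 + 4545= 11738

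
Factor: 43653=3^1*14551^1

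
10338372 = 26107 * 396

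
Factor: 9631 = 9631^1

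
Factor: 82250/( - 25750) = -329/103 =- 7^1*47^1*103^(  -  1) 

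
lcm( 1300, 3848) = 96200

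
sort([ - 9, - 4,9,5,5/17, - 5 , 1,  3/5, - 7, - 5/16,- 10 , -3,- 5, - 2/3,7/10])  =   [ - 10, - 9, - 7,- 5,-5, - 4,-3, - 2/3,  -  5/16,5/17,3/5, 7/10, 1,5 , 9 ]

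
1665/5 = 333 = 333.00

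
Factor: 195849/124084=423/268 = 2^( - 2 )*3^2*47^1*67^( - 1 )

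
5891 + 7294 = 13185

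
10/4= 2+1/2=2.50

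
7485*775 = 5800875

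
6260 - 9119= -2859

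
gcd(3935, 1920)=5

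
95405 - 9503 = 85902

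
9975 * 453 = 4518675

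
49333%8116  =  637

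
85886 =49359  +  36527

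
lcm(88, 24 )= 264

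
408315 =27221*15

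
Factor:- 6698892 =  - 2^2* 3^1*558241^1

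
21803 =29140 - 7337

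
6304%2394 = 1516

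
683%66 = 23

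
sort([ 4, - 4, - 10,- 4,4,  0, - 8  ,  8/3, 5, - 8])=[ - 10,-8, - 8,  -  4, - 4,0 , 8/3,4,4, 5] 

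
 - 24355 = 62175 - 86530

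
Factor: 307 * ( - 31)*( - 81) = 3^4 * 31^1*307^1 = 770877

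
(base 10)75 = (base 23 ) 36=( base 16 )4B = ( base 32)2b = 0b1001011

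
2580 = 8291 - 5711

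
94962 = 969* 98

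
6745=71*95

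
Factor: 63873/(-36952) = - 2^( - 3 )*3^2*31^( - 1)*47^1*149^( - 1) *151^1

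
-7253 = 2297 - 9550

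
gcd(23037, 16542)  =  3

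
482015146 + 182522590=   664537736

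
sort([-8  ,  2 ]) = [- 8,2 ]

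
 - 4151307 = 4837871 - 8989178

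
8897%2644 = 965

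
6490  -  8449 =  - 1959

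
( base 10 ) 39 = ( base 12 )33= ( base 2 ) 100111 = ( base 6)103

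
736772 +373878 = 1110650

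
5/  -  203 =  - 1 + 198/203  =  - 0.02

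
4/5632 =1/1408 = 0.00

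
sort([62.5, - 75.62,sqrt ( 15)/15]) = [-75.62, sqrt(15 ) /15,62.5]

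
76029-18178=57851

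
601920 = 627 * 960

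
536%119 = 60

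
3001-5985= - 2984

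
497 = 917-420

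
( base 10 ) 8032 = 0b1111101100000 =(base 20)101C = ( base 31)8B3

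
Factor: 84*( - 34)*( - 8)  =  2^6*3^1 * 7^1*17^1  =  22848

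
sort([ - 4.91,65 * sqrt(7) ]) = [-4.91, 65 * sqrt( 7) ]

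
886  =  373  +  513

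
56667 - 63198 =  - 6531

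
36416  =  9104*4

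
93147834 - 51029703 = 42118131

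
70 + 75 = 145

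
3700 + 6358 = 10058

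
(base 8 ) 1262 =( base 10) 690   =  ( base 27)pf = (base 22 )198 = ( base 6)3110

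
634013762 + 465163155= 1099176917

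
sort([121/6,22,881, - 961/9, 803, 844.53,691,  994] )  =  [ - 961/9,121/6, 22,691,803,844.53, 881,994]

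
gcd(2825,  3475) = 25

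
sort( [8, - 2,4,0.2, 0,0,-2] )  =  [ - 2, - 2,0,0,0.2,  4,8]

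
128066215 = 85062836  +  43003379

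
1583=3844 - 2261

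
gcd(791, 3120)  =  1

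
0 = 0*9206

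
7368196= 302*24398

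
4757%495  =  302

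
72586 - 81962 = - 9376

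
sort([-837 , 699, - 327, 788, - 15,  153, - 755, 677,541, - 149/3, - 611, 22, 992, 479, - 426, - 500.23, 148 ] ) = [ - 837, - 755, - 611, - 500.23, - 426,  -  327,-149/3, - 15,22, 148, 153,479, 541,677,  699,788, 992 ]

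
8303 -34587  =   - 26284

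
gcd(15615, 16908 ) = 3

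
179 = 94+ 85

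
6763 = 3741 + 3022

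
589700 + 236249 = 825949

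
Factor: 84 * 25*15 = 2^2* 3^2*5^3*7^1 =31500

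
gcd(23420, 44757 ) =1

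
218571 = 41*5331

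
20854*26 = 542204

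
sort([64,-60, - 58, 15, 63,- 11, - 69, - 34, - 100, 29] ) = [ - 100, -69 , - 60, - 58, -34, - 11, 15, 29, 63, 64 ] 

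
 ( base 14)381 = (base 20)1F1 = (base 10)701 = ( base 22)19J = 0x2BD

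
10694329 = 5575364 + 5118965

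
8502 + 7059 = 15561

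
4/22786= 2/11393 = 0.00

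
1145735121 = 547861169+597873952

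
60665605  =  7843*7735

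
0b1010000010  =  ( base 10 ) 642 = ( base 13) 3A5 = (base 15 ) 2CC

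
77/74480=11/10640 = 0.00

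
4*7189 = 28756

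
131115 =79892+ 51223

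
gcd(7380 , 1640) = 820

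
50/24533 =50/24533 = 0.00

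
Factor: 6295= 5^1*1259^1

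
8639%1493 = 1174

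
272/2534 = 136/1267 = 0.11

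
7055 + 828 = 7883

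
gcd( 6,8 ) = 2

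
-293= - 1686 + 1393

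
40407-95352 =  - 54945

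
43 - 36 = 7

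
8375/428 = 8375/428 = 19.57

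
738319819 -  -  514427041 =1252746860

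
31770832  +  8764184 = 40535016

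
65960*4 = 263840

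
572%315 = 257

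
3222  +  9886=13108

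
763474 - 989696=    - 226222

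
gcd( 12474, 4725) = 189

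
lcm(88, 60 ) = 1320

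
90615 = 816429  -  725814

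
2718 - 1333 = 1385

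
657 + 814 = 1471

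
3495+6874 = 10369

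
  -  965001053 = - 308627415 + - 656373638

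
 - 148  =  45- 193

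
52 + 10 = 62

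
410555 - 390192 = 20363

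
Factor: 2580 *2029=5234820 = 2^2*3^1*5^1*43^1 * 2029^1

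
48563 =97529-48966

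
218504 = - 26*( -8404 ) 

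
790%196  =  6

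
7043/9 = 782+5/9 =782.56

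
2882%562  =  72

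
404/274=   202/137= 1.47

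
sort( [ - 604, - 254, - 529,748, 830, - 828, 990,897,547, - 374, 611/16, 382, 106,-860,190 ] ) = [ - 860, - 828, - 604,-529, - 374, - 254,611/16, 106,190,  382, 547,748, 830, 897, 990]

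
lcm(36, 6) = 36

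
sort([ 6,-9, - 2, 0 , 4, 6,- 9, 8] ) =[ - 9, - 9, - 2, 0,4,6, 6, 8 ]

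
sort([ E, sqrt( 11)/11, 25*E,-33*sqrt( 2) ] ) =[-33*sqrt( 2 ), sqrt( 11 ) /11 , E,25*E]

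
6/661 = 6/661 = 0.01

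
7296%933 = 765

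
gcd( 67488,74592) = 3552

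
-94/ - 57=94/57 = 1.65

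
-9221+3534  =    -  5687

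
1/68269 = 1/68269 = 0.00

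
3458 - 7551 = -4093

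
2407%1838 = 569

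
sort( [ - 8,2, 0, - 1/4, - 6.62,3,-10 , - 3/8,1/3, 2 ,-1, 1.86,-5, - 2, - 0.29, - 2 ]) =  [ - 10,-8, - 6.62, - 5 ,-2 , - 2, - 1, - 3/8, - 0.29 , - 1/4, 0,  1/3,1.86, 2, 2,3] 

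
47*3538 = 166286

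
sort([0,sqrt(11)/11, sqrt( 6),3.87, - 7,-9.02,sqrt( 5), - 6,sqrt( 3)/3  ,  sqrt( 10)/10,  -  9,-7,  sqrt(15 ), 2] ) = [ - 9.02, - 9, - 7 , - 7, - 6, 0,sqrt( 11) /11,  sqrt( 10)/10, sqrt(3)/3,2, sqrt( 5), sqrt( 6),3.87,  sqrt( 15)]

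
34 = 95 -61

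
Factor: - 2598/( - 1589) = 2^1*3^1* 7^( - 1 )*227^( - 1 )*433^1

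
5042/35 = 144 + 2/35 = 144.06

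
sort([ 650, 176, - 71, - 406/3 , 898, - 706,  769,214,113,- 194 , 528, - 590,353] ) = [ - 706, - 590,-194, - 406/3,-71,113,176,214,353,  528, 650 , 769,898]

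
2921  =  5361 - 2440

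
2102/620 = 3 + 121/310 =3.39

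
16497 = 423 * 39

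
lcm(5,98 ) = 490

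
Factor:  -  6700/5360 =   -  5/4 = - 2^( - 2 ) * 5^1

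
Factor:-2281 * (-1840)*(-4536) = -2^7 * 3^4 * 5^1*7^1* 23^1*2281^1 = - 19037773440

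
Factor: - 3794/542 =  - 7=- 7^1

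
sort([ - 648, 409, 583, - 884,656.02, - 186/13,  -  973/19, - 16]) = [ - 884, - 648, - 973/19, - 16, - 186/13,409, 583, 656.02]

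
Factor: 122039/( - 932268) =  - 2^(-2 )*3^(-1 )*77689^( - 1)*122039^1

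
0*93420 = 0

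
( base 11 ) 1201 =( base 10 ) 1574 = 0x626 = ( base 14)806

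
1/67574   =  1/67574=0.00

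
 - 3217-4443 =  - 7660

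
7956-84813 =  - 76857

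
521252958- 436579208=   84673750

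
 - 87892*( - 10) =878920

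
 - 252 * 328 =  - 82656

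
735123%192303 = 158214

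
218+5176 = 5394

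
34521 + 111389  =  145910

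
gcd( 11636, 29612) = 4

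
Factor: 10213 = 7^1*1459^1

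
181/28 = 6  +  13/28 = 6.46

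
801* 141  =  112941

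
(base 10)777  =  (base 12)549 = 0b1100001001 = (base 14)3d7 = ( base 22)1d7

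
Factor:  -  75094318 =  - 2^1*13^1*2888243^1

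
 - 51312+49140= - 2172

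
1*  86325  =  86325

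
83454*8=667632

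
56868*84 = 4776912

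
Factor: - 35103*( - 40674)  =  2^1*3^2*6779^1*11701^1= 1427779422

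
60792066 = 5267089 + 55524977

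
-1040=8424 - 9464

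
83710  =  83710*1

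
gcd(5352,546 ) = 6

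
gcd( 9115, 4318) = 1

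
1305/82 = 15 + 75/82  =  15.91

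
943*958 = 903394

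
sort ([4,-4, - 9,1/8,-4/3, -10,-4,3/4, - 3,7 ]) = [-10,-9 ,-4, -4,-3 ,-4/3, 1/8,3/4,  4,7 ]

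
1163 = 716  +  447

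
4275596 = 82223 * 52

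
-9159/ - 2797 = 9159/2797 = 3.27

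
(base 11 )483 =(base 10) 575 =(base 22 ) 143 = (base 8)1077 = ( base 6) 2355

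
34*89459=3041606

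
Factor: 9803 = 9803^1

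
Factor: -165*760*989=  - 2^3*3^1*5^2 * 11^1*19^1*23^1*43^1 =-124020600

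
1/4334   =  1/4334 = 0.00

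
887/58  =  887/58  =  15.29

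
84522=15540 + 68982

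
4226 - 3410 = 816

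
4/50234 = 2/25117 = 0.00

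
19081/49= 389 + 20/49 = 389.41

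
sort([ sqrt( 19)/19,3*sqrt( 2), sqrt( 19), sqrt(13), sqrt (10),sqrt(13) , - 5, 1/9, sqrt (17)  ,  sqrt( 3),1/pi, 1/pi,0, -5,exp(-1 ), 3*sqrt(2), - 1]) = [ - 5,-5, - 1, 0, 1/9,sqrt(19)/19, 1/pi, 1/pi, exp( - 1),sqrt( 3 ), sqrt( 10 ), sqrt( 13 ),sqrt( 13 ), sqrt( 17), 3 *sqrt(2), 3 *sqrt(2 ), sqrt( 19)]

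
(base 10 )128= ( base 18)72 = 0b10000000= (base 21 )62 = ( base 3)11202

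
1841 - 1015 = 826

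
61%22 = 17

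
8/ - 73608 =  - 1 + 9200/9201 = - 0.00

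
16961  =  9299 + 7662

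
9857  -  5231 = 4626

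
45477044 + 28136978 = 73614022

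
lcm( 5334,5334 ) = 5334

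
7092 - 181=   6911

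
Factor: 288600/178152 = 5^2 * 37^1*571^( - 1) = 925/571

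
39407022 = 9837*4006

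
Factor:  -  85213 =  - 85213^1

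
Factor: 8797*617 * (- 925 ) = -5^2*19^1*37^1 *463^1  *  617^1 = -5020667825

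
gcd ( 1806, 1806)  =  1806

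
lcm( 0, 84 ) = 0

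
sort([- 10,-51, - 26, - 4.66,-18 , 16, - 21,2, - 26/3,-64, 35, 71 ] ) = [ - 64,  -  51,-26 , - 21, - 18, - 10, -26/3, - 4.66, 2,16,35,  71] 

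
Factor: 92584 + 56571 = 5^1*23^1 *1297^1 = 149155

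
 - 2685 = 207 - 2892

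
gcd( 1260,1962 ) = 18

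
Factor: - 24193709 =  - 24193709^1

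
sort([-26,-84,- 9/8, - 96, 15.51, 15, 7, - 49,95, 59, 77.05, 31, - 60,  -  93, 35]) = [ - 96,- 93, - 84,  -  60,  -  49,- 26, - 9/8,7, 15,  15.51, 31, 35, 59, 77.05, 95 ]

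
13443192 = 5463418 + 7979774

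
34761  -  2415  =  32346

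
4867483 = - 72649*( - 67)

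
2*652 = 1304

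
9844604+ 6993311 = 16837915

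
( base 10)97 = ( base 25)3m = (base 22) 49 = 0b1100001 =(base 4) 1201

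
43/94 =43/94 = 0.46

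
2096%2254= 2096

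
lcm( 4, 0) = 0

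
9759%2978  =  825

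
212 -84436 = -84224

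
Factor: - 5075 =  - 5^2*7^1*29^1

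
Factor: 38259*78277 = 3^3*13^1 * 109^1*78277^1 = 2994799743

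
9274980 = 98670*94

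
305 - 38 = 267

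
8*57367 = 458936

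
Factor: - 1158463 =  - 29^1*43^1*929^1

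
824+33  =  857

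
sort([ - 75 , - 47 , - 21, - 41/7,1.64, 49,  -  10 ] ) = [ - 75,-47,-21,-10, - 41/7, 1.64,49] 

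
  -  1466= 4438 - 5904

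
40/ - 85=- 1 + 9/17 =-0.47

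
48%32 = 16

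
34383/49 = 701  +  34/49 = 701.69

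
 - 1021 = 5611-6632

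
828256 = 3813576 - 2985320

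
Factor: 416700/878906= 208350/439453 = 2^1 * 3^2*5^2*7^ ( - 1 )*67^( - 1 ) *463^1*937^( - 1 ) 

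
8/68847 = 8/68847= 0.00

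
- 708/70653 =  - 1 + 23315/23551 = - 0.01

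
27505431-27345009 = 160422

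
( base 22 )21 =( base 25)1k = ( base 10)45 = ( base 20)25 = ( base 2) 101101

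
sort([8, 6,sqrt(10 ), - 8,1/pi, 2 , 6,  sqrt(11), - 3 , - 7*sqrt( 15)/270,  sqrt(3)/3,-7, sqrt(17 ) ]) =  [ -8, - 7, - 3,  -  7 *sqrt(15)/270,1/pi,sqrt(3)/3,  2,  sqrt( 10 ), sqrt( 11), sqrt( 17 ),6, 6,8 ]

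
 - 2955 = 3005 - 5960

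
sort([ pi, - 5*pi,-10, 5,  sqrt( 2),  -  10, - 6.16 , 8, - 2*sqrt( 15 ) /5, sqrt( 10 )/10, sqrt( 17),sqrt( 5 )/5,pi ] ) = [ - 5 * pi, - 10, - 10, - 6.16, -2* sqrt( 15) /5 , sqrt(10 )/10, sqrt (5 )/5, sqrt( 2),pi, pi,sqrt( 17)  ,  5, 8] 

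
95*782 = 74290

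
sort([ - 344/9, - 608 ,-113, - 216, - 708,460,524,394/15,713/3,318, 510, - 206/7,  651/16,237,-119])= [ - 708, - 608, - 216, - 119,-113, - 344/9, - 206/7,394/15, 651/16,237,  713/3,  318,460, 510,524] 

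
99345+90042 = 189387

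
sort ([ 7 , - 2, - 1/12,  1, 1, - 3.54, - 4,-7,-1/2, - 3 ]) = [ - 7, - 4, - 3.54, - 3, -2, - 1/2, - 1/12,1, 1, 7 ]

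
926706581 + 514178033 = 1440884614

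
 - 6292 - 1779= -8071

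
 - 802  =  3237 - 4039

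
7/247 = 7/247 = 0.03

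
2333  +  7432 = 9765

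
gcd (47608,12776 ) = 8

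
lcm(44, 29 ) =1276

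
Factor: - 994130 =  - 2^1*5^1*89^1  *  1117^1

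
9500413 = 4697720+4802693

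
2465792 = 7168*344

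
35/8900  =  7/1780 = 0.00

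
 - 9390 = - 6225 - 3165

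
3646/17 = 214+8/17= 214.47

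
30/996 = 5/166  =  0.03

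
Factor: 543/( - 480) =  - 2^(-5)*5^(-1)*181^1 = -181/160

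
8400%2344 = 1368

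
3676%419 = 324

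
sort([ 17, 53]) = [ 17, 53]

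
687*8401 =5771487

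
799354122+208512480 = 1007866602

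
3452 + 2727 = 6179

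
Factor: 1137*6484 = 7372308 =2^2 * 3^1*379^1*1621^1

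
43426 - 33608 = 9818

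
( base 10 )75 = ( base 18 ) 43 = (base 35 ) 25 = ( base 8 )113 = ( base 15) 50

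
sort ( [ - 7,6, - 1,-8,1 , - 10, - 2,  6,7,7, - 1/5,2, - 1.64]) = [ - 10, - 8,-7, - 2,-1.64, - 1, - 1/5,  1,2, 6,6,7 , 7 ]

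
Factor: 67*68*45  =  2^2*3^2 * 5^1*17^1*67^1 = 205020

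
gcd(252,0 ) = 252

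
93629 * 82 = 7677578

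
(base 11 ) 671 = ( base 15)389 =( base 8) 1444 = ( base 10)804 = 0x324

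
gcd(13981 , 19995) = 31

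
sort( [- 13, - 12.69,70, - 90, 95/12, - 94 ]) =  [ - 94, - 90, - 13, - 12.69, 95/12,70 ]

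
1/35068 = 1/35068 = 0.00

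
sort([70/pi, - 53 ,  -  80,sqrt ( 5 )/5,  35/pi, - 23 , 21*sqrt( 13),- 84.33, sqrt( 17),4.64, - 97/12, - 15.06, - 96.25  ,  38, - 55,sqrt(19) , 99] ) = [-96.25,-84.33,-80, - 55, - 53, - 23,-15.06, - 97/12,sqrt(5)/5, sqrt(17), sqrt ( 19),4.64,35/pi,70/pi, 38,21 * sqrt(13), 99]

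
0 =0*( - 995)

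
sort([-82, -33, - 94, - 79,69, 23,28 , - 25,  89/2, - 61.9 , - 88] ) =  [- 94,- 88,  -  82 , - 79,  -  61.9, - 33, - 25,  23 , 28,89/2,69] 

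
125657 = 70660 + 54997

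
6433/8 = 6433/8=804.12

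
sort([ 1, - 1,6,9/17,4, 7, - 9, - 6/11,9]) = [ - 9, - 1,  -  6/11,  9/17,1,4 , 6, 7,9 ]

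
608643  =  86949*7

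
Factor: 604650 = 2^1 *3^1*5^2 * 29^1*139^1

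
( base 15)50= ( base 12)63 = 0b1001011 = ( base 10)75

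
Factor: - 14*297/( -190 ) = 3^3 * 5^( - 1) * 7^1*11^1* 19^( - 1) = 2079/95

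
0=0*7486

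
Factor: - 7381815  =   -3^1*5^1*7^1*229^1*307^1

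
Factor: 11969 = 11969^1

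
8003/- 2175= -4 + 697/2175= - 3.68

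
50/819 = 50/819 = 0.06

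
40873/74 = 552 + 25/74 = 552.34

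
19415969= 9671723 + 9744246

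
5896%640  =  136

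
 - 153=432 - 585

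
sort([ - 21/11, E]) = [ - 21/11,E]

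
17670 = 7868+9802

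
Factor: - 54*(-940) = 2^3*3^3 *5^1*47^1 =50760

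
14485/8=14485/8 = 1810.62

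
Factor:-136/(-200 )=5^( - 2) * 17^1 = 17/25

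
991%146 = 115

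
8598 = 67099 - 58501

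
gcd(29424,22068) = 7356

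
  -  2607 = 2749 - 5356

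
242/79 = 3  +  5/79=3.06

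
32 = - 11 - - 43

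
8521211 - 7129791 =1391420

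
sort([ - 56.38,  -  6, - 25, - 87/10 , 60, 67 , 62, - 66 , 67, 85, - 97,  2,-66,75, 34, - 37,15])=[ - 97, - 66, - 66,-56.38, - 37 , - 25, - 87/10, - 6, 2 , 15,  34, 60,62, 67,  67, 75, 85]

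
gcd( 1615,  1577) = 19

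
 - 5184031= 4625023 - 9809054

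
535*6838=3658330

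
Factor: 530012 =2^2 * 7^1*23^1 * 823^1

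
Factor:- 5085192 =- 2^3* 3^1*7^1*30269^1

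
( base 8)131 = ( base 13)6b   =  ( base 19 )4D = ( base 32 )2P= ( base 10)89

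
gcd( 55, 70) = 5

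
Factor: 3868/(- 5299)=-2^2*7^ (  -  1)*757^( - 1)*967^1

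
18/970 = 9/485 = 0.02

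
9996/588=17  =  17.00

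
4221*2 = 8442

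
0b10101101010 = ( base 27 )1O9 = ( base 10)1386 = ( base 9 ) 1810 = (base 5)21021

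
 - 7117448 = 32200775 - 39318223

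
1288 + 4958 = 6246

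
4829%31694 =4829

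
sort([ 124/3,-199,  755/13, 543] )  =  [  -  199, 124/3,755/13, 543] 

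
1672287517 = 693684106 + 978603411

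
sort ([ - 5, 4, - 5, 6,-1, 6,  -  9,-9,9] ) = [ - 9, - 9, - 5, - 5, - 1 , 4, 6, 6,  9] 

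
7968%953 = 344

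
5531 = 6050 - 519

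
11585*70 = 810950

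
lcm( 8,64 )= 64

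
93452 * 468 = 43735536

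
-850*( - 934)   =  793900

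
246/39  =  82/13 = 6.31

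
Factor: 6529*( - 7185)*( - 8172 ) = 2^2*3^3*5^1*227^1 * 479^1*6529^1  =  383355588780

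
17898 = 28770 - 10872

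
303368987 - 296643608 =6725379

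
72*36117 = 2600424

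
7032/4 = 1758 = 1758.00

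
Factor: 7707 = 3^1*7^1*367^1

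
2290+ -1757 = 533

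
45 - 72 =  - 27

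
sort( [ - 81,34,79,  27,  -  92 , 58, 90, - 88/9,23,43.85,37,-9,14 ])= [ - 92, - 81, - 88/9, -9 , 14,23,27,34,37, 43.85,58 , 79,  90 ]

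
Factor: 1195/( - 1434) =- 5/6 = - 2^( - 1)*3^(-1)*5^1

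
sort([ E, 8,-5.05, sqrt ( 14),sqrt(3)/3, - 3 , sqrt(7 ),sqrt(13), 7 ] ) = [- 5.05, - 3 , sqrt(3 )/3,sqrt( 7),E , sqrt( 13 ),sqrt(14), 7,8]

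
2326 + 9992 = 12318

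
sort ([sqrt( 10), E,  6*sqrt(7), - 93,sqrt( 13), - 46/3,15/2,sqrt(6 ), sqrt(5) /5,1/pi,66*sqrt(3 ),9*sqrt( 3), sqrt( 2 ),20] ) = [-93, - 46/3,1/pi,sqrt( 5) /5,sqrt( 2), sqrt( 6),E,sqrt(10 ), sqrt( 13),15/2  ,  9*sqrt( 3 ),6* sqrt(7),20,66*sqrt(3 )]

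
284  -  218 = 66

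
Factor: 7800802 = 2^1  *43^1*61^1*1487^1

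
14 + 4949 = 4963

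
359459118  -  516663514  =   - 157204396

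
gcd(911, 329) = 1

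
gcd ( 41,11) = 1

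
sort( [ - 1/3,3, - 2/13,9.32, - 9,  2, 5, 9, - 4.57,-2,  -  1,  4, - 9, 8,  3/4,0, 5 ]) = [  -  9,-9, - 4.57, - 2, -1 , - 1/3,  -  2/13 , 0,3/4,2,3,4,5,5,8, 9, 9.32 ] 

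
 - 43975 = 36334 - 80309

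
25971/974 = 25971/974 = 26.66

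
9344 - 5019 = 4325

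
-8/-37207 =8/37207 = 0.00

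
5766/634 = 2883/317 = 9.09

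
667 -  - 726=1393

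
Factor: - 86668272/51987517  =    -  2^4*3^3 * 19^1*29^( - 1)*10559^1*1792673^( - 1)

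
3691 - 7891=-4200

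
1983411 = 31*63981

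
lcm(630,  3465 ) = 6930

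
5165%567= 62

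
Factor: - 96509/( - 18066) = 2^( - 1)*3^( - 1 ) * 7^1*17^1*811^1*3011^(-1)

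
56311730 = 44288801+12022929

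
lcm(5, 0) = 0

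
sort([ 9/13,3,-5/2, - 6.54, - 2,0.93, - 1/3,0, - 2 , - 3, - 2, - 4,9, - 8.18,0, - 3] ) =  [-8.18, - 6.54, - 4, - 3, - 3, - 5/2, - 2,  -  2, -2, - 1/3,0,0,9/13,0.93, 3 , 9]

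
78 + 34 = 112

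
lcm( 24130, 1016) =96520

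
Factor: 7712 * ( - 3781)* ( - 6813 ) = 198660757536 = 2^5*3^2*19^1*199^1*241^1* 757^1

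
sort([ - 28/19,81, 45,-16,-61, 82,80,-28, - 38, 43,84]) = [ - 61, - 38,  -  28,-16, - 28/19,43,45,80,81,82,84]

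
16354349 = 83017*197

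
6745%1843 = 1216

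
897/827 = 897/827  =  1.08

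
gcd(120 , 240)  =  120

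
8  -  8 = 0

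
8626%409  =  37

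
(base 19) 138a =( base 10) 8104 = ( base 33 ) 7EJ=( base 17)1b0c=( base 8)17650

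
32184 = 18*1788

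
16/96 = 1/6 = 0.17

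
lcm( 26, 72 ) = 936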